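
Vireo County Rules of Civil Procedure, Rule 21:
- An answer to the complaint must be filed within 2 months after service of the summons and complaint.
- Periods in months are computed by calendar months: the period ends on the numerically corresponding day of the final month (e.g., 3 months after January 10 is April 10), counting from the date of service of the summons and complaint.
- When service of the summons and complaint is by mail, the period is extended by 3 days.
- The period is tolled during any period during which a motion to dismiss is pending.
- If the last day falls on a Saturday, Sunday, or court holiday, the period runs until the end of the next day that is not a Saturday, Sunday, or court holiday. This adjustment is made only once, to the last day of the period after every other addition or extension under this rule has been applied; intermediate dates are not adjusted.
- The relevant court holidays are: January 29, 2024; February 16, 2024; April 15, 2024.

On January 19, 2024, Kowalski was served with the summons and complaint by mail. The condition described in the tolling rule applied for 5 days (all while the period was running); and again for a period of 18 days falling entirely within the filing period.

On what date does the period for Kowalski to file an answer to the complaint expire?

April 16, 2024

2 months after January 19, 2024 is March 19, 2024.
Service was by mail, adding 3 days: March 19, 2024 + 3 days = March 22, 2024.
Tolling adds 5 days: March 22, 2024 + 5 days = March 27, 2024.
Tolling adds 18 days: March 27, 2024 + 18 days = April 14, 2024.
April 14, 2024 is Sunday; April 15, 2024 is a listed holiday. The next qualifying day is April 16, 2024.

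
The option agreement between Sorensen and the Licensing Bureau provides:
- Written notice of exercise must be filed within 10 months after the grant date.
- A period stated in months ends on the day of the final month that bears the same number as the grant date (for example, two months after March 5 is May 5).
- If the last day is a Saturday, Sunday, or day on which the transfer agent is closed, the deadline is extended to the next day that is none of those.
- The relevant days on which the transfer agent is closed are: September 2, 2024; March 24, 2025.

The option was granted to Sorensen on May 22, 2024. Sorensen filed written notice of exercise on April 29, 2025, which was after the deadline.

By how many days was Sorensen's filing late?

35 days

10 months after May 22, 2024 is March 22, 2025.
March 22, 2025 is Saturday; March 23, 2025 is Sunday; March 24, 2025 is a listed holiday. The next qualifying day is March 25, 2025.
The deadline is March 25, 2025; from March 25, 2025 to April 29, 2025 is 35 days.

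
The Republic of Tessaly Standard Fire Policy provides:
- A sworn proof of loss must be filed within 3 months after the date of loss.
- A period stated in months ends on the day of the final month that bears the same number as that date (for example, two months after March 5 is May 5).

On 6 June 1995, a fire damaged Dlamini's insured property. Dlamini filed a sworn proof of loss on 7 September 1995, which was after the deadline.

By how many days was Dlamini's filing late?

3 months after 6 June 1995 is September 6, 1995.
The deadline is September 6, 1995; from September 6, 1995 to September 7, 1995 is 1 days.

1 day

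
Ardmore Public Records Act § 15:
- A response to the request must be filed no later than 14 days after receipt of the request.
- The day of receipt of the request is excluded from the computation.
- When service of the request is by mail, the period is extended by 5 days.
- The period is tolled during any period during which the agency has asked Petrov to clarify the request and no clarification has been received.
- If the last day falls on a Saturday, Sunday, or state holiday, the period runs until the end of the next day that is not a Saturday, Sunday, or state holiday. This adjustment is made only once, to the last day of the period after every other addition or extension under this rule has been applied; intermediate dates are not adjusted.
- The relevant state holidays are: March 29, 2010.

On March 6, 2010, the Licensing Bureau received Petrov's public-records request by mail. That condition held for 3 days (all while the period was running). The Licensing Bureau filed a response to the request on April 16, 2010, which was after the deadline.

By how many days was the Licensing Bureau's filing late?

14 days after March 6, 2010 is March 20, 2010.
Service was by mail, adding 5 days: March 20, 2010 + 5 days = March 25, 2010.
Tolling adds 3 days: March 25, 2010 + 3 days = March 28, 2010.
March 28, 2010 is Sunday; March 29, 2010 is a listed holiday. The next qualifying day is March 30, 2010.
The deadline is March 30, 2010; from March 30, 2010 to April 16, 2010 is 17 days.

17 days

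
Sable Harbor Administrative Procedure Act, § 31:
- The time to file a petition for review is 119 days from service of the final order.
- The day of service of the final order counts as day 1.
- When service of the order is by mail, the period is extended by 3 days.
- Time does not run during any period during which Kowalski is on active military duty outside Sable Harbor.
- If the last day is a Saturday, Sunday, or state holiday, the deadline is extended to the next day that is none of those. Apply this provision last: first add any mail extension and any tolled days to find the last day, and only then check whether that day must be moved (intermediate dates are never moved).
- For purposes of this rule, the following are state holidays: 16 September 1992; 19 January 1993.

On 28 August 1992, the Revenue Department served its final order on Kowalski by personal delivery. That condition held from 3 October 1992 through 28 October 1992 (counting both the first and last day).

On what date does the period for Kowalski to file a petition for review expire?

Counting 28 August 1992 as day 1, day 119 is December 24, 1992.
Service was not by mail, so no mail extension applies.
From October 3, 1992 through October 28, 1992 inclusive is 26 days; tolling adds 26 days: December 24, 1992 + 26 days = January 19, 1993.
January 19, 1993 is a listed holiday. The next qualifying day is January 20, 1993.

January 20, 1993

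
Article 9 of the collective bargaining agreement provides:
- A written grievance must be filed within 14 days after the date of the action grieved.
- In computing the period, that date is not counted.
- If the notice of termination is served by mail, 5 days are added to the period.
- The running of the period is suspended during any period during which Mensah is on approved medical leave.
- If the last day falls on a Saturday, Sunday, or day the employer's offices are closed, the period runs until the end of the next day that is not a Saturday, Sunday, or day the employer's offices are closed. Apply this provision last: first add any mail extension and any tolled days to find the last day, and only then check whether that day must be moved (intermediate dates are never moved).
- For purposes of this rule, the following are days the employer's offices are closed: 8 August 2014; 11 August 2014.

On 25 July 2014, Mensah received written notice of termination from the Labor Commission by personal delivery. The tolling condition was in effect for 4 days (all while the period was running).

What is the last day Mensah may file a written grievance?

14 days after 25 July 2014 is August 8, 2014.
Service was not by mail, so no mail extension applies.
Tolling adds 4 days: August 8, 2014 + 4 days = August 12, 2014.
August 12, 2014 is a Tuesday and not a day the employer's offices are closed, so no extension applies.

August 12, 2014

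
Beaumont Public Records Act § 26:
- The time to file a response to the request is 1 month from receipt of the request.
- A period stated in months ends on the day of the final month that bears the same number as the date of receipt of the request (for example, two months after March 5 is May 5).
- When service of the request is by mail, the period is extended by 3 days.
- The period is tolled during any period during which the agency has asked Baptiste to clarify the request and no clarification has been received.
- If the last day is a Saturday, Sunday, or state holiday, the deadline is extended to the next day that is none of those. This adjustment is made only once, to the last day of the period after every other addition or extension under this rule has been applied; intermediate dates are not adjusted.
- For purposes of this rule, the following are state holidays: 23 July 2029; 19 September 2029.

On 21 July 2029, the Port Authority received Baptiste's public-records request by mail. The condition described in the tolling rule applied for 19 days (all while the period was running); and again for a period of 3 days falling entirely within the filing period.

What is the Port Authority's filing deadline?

1 month after 21 July 2029 is August 21, 2029.
Service was by mail, adding 3 days: August 21, 2029 + 3 days = August 24, 2029.
Tolling adds 19 days: August 24, 2029 + 19 days = September 12, 2029.
Tolling adds 3 days: September 12, 2029 + 3 days = September 15, 2029.
September 15, 2029 is Saturday; September 16, 2029 is Sunday. The next qualifying day is September 17, 2029.

September 17, 2029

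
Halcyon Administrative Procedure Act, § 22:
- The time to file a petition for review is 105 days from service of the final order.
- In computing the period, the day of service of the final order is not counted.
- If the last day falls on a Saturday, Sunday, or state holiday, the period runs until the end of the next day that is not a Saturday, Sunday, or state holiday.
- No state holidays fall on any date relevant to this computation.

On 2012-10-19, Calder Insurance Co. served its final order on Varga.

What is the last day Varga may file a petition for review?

February 1, 2013

105 days after 2012-10-19 is February 1, 2013.
February 1, 2013 is a Friday and not a state holiday, so no extension applies.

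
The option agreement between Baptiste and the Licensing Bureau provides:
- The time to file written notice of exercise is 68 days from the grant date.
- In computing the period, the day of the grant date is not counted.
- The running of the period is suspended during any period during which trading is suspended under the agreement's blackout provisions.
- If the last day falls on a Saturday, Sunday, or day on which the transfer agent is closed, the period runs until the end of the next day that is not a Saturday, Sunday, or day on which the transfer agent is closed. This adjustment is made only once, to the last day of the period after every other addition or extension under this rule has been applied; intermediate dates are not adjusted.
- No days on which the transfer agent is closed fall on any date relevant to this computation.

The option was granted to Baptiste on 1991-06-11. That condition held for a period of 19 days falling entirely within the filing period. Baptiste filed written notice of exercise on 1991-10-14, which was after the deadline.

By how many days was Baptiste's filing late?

38 days

68 days after 1991-06-11 is August 18, 1991.
Tolling adds 19 days: August 18, 1991 + 19 days = September 6, 1991.
September 6, 1991 is a Friday and not a day on which the transfer agent is closed, so no extension applies.
The deadline is September 6, 1991; from September 6, 1991 to October 14, 1991 is 38 days.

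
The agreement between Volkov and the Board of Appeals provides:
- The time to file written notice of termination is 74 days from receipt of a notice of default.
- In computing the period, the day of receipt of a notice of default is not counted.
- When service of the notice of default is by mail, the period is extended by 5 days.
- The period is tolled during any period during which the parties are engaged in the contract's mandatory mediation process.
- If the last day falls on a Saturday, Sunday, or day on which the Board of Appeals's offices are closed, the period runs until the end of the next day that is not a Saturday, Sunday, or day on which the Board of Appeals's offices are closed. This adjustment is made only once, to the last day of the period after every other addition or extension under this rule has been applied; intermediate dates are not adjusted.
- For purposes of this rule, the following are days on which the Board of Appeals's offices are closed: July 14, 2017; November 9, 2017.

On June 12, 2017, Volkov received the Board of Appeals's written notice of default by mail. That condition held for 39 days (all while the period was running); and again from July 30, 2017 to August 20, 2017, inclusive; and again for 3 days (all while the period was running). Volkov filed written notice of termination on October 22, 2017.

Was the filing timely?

74 days after June 12, 2017 is August 25, 2017.
Service was by mail, adding 5 days: August 25, 2017 + 5 days = August 30, 2017.
Tolling adds 39 days: August 30, 2017 + 39 days = October 8, 2017.
From July 30, 2017 through August 20, 2017 inclusive is 22 days; tolling adds 22 days: October 8, 2017 + 22 days = October 30, 2017.
Tolling adds 3 days: October 30, 2017 + 3 days = November 2, 2017.
November 2, 2017 is a Thursday and not a day on which the Board of Appeals's offices are closed, so no extension applies.
The deadline is November 2, 2017; the filing on October 22, 2017 is on or before that date.

Yes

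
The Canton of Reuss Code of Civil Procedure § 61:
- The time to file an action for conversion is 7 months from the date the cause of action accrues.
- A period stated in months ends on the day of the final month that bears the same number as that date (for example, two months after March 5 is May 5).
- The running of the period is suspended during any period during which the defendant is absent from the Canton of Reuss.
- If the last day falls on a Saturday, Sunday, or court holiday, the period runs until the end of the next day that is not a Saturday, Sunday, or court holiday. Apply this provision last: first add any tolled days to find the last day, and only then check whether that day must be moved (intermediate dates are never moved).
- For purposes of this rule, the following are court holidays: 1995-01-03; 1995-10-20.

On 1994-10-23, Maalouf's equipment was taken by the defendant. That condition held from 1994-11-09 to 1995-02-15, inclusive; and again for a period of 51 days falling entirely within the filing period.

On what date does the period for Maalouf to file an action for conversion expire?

7 months after 1994-10-23 is May 23, 1995.
From November 9, 1994 through February 15, 1995 inclusive is 99 days; tolling adds 99 days: May 23, 1995 + 99 days = August 30, 1995.
Tolling adds 51 days: August 30, 1995 + 51 days = October 20, 1995.
October 20, 1995 is a listed holiday; October 21, 1995 is Saturday; October 22, 1995 is Sunday. The next qualifying day is October 23, 1995.

October 23, 1995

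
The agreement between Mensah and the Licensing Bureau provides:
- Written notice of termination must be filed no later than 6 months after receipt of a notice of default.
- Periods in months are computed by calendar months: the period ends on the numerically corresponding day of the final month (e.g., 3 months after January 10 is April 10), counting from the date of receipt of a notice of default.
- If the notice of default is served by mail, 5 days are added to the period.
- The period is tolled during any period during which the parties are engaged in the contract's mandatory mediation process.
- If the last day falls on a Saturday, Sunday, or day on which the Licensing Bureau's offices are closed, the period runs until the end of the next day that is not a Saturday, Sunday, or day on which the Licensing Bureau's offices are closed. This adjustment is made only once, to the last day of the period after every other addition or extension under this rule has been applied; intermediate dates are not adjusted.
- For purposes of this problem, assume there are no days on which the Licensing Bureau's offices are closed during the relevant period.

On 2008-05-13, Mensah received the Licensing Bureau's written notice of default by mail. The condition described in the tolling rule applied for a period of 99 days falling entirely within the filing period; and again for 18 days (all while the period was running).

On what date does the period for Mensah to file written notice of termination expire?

6 months after 2008-05-13 is November 13, 2008.
Service was by mail, adding 5 days: November 13, 2008 + 5 days = November 18, 2008.
Tolling adds 99 days: November 18, 2008 + 99 days = February 25, 2009.
Tolling adds 18 days: February 25, 2009 + 18 days = March 15, 2009.
March 15, 2009 is Sunday. The next qualifying day is March 16, 2009.

March 16, 2009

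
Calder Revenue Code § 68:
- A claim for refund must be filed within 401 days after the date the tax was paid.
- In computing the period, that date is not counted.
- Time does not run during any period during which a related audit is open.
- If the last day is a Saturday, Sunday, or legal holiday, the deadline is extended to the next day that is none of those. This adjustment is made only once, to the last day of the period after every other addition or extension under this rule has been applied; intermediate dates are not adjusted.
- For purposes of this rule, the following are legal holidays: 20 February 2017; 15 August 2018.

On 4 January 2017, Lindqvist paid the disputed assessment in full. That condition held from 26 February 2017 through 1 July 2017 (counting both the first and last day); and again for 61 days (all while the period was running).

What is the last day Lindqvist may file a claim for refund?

August 16, 2018

401 days after 4 January 2017 is February 9, 2018.
From February 26, 2017 through July 1, 2017 inclusive is 126 days; tolling adds 126 days: February 9, 2018 + 126 days = June 15, 2018.
Tolling adds 61 days: June 15, 2018 + 61 days = August 15, 2018.
August 15, 2018 is a listed holiday. The next qualifying day is August 16, 2018.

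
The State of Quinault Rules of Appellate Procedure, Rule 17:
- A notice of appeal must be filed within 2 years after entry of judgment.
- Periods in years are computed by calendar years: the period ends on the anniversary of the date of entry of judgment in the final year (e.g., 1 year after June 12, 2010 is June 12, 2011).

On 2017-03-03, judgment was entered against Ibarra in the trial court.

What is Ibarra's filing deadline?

March 3, 2019

2 years after 2017-03-03 is March 3, 2019.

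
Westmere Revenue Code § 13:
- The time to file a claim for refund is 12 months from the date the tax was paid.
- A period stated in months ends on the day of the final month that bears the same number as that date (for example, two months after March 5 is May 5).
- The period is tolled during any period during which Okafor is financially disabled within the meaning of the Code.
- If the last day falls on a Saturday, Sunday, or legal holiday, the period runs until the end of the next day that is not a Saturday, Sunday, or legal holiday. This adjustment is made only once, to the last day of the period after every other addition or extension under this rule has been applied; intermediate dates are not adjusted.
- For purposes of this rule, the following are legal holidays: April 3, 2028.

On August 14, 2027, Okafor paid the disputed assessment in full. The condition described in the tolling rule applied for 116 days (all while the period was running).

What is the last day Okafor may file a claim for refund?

December 8, 2028

12 months after August 14, 2027 is August 14, 2028.
Tolling adds 116 days: August 14, 2028 + 116 days = December 8, 2028.
December 8, 2028 is a Friday and not a legal holiday, so no extension applies.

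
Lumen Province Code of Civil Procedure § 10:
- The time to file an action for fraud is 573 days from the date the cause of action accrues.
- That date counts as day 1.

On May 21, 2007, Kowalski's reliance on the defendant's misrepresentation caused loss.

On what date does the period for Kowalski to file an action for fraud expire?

Counting May 21, 2007 as day 1, day 573 is December 13, 2008.

December 13, 2008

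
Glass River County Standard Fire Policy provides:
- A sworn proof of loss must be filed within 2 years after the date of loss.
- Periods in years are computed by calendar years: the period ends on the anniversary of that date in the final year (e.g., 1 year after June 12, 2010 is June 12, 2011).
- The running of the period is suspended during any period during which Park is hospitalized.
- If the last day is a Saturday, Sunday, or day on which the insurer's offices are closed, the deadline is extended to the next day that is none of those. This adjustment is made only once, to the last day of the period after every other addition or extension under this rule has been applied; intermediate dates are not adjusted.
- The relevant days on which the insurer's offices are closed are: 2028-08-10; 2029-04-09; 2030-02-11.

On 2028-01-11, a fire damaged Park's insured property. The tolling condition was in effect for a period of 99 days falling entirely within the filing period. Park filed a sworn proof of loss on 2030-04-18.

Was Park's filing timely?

2 years after 2028-01-11 is January 11, 2030.
Tolling adds 99 days: January 11, 2030 + 99 days = April 20, 2030.
April 20, 2030 is Saturday; April 21, 2030 is Sunday. The next qualifying day is April 22, 2030.
The deadline is April 22, 2030; the filing on April 18, 2030 is on or before that date.

Yes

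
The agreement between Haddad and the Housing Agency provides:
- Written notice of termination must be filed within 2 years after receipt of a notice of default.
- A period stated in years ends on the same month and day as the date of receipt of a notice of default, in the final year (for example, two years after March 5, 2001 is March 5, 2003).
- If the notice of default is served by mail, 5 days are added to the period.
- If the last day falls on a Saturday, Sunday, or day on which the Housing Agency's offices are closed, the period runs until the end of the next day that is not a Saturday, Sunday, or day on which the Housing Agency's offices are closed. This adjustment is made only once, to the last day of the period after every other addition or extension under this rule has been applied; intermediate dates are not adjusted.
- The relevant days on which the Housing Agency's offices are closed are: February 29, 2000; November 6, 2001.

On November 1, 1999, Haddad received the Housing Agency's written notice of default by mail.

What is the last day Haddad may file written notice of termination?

2 years after November 1, 1999 is November 1, 2001.
Service was by mail, adding 5 days: November 1, 2001 + 5 days = November 6, 2001.
November 6, 2001 is a listed holiday. The next qualifying day is November 7, 2001.

November 7, 2001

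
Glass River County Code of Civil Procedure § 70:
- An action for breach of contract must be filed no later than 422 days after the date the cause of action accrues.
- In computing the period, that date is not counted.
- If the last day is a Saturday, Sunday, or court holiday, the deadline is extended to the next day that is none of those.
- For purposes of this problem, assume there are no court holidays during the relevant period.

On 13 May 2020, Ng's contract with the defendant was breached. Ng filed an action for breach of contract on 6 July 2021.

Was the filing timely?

Yes

422 days after 13 May 2020 is July 9, 2021.
July 9, 2021 is a Friday and not a court holiday, so no extension applies.
The deadline is July 9, 2021; the filing on July 6, 2021 is on or before that date.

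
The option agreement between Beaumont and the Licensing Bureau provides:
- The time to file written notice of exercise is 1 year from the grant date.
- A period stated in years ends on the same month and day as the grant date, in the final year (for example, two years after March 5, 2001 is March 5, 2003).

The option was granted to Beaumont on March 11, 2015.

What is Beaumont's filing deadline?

1 year after March 11, 2015 is March 11, 2016.

March 11, 2016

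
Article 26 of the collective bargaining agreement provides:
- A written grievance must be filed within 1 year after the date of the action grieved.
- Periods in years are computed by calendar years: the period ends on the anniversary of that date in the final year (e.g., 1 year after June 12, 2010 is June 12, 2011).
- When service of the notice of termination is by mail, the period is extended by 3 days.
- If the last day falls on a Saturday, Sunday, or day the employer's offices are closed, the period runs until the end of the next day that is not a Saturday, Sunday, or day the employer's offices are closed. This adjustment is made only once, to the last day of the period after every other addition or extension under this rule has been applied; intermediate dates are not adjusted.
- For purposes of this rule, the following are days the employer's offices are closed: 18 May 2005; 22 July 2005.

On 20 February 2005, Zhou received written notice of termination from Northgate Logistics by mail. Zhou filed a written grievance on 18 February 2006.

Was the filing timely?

Yes

1 year after 20 February 2005 is February 20, 2006.
Service was by mail, adding 3 days: February 20, 2006 + 3 days = February 23, 2006.
February 23, 2006 is a Thursday and not a day the employer's offices are closed, so no extension applies.
The deadline is February 23, 2006; the filing on February 18, 2006 is on or before that date.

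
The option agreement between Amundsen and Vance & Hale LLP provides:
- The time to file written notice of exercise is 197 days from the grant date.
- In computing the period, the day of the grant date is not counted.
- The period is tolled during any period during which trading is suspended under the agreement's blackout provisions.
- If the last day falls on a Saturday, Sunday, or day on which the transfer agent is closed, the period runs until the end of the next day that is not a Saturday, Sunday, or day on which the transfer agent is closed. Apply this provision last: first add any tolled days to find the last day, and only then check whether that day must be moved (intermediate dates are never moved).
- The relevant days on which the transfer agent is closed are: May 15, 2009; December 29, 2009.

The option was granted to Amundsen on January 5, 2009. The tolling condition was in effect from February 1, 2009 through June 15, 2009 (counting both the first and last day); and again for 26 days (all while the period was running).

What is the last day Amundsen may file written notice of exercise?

197 days after January 5, 2009 is July 21, 2009.
From February 1, 2009 through June 15, 2009 inclusive is 135 days; tolling adds 135 days: July 21, 2009 + 135 days = December 3, 2009.
Tolling adds 26 days: December 3, 2009 + 26 days = December 29, 2009.
December 29, 2009 is a listed holiday. The next qualifying day is December 30, 2009.

December 30, 2009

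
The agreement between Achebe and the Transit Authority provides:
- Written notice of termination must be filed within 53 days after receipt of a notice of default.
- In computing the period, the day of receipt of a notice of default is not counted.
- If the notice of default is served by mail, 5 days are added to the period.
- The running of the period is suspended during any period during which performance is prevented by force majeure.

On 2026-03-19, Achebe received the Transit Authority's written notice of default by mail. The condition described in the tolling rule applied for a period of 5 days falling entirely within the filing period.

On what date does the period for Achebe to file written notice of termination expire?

53 days after 2026-03-19 is May 11, 2026.
Service was by mail, adding 5 days: May 11, 2026 + 5 days = May 16, 2026.
Tolling adds 5 days: May 16, 2026 + 5 days = May 21, 2026.

May 21, 2026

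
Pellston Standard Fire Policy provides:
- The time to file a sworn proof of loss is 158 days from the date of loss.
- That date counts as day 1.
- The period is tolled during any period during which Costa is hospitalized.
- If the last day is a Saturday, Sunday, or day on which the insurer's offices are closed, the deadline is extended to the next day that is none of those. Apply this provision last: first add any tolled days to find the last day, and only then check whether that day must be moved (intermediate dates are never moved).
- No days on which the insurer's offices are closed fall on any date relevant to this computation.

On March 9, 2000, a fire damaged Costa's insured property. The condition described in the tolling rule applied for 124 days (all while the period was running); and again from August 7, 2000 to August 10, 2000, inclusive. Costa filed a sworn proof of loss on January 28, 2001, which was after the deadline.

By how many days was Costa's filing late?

Counting March 9, 2000 as day 1, day 158 is August 13, 2000.
Tolling adds 124 days: August 13, 2000 + 124 days = December 15, 2000.
From August 7, 2000 through August 10, 2000 inclusive is 4 days; tolling adds 4 days: December 15, 2000 + 4 days = December 19, 2000.
December 19, 2000 is a Tuesday and not a day on which the insurer's offices are closed, so no extension applies.
The deadline is December 19, 2000; from December 19, 2000 to January 28, 2001 is 40 days.

40 days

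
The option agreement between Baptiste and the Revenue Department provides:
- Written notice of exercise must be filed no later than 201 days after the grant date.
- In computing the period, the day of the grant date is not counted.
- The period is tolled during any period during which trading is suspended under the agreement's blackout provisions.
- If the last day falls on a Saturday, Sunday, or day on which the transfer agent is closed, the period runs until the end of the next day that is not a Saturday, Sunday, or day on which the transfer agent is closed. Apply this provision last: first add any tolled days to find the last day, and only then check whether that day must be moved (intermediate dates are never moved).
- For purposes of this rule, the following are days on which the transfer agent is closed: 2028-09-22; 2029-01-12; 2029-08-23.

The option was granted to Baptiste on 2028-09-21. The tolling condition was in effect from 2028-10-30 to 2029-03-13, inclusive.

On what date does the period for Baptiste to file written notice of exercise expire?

201 days after 2028-09-21 is April 10, 2029.
From October 30, 2028 through March 13, 2029 inclusive is 135 days; tolling adds 135 days: April 10, 2029 + 135 days = August 23, 2029.
August 23, 2029 is a listed holiday. The next qualifying day is August 24, 2029.

August 24, 2029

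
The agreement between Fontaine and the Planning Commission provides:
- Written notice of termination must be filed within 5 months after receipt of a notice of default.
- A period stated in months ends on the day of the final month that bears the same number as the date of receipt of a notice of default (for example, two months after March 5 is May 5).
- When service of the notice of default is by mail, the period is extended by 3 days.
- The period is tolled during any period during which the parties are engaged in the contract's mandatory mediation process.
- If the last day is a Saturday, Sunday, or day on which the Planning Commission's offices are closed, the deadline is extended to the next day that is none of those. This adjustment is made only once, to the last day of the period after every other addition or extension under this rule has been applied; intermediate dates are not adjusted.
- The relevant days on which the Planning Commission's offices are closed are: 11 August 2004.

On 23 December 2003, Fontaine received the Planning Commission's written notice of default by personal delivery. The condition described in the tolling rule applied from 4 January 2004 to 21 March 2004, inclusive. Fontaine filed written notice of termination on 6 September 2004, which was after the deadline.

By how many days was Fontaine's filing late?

28 days

5 months after 23 December 2003 is May 23, 2004.
Service was not by mail, so no mail extension applies.
From January 4, 2004 through March 21, 2004 inclusive is 78 days; tolling adds 78 days: May 23, 2004 + 78 days = August 9, 2004.
August 9, 2004 is a Monday and not a day on which the Planning Commission's offices are closed, so no extension applies.
The deadline is August 9, 2004; from August 9, 2004 to September 6, 2004 is 28 days.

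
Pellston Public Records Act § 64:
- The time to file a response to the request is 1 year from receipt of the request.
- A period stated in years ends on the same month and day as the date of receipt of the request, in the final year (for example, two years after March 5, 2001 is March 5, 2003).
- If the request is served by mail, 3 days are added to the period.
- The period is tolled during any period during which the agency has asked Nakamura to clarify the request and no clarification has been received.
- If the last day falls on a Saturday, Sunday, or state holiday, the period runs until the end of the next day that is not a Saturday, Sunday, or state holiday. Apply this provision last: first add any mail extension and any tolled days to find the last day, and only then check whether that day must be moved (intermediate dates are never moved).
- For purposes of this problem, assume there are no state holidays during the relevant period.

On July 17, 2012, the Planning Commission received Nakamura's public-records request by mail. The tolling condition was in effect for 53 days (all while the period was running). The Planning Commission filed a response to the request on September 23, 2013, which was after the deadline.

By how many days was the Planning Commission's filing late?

1 year after July 17, 2012 is July 17, 2013.
Service was by mail, adding 3 days: July 17, 2013 + 3 days = July 20, 2013.
Tolling adds 53 days: July 20, 2013 + 53 days = September 11, 2013.
September 11, 2013 is a Wednesday and not a state holiday, so no extension applies.
The deadline is September 11, 2013; from September 11, 2013 to September 23, 2013 is 12 days.

12 days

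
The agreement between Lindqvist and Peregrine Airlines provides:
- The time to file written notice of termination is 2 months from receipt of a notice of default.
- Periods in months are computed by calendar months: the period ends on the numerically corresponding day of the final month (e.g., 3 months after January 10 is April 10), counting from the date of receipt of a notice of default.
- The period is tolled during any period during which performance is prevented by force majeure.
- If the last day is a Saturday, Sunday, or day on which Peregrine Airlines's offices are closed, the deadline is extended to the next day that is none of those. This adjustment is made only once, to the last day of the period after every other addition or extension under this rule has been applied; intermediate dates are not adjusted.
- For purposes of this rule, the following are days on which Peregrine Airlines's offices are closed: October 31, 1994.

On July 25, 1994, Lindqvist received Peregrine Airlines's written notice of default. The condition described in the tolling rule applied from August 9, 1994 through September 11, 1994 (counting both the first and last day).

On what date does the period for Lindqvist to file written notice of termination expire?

November 1, 1994

2 months after July 25, 1994 is September 25, 1994.
From August 9, 1994 through September 11, 1994 inclusive is 34 days; tolling adds 34 days: September 25, 1994 + 34 days = October 29, 1994.
October 29, 1994 is Saturday; October 30, 1994 is Sunday; October 31, 1994 is a listed holiday. The next qualifying day is November 1, 1994.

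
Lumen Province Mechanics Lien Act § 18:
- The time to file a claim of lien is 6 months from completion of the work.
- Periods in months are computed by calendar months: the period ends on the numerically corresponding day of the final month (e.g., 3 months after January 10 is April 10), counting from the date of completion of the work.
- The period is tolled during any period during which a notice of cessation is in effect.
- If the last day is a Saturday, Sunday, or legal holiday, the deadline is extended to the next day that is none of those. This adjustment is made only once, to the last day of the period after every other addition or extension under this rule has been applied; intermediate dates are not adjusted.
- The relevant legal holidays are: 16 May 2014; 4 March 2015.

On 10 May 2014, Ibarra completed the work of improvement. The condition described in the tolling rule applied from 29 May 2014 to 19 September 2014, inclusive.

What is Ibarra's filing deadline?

March 5, 2015

6 months after 10 May 2014 is November 10, 2014.
From May 29, 2014 through September 19, 2014 inclusive is 114 days; tolling adds 114 days: November 10, 2014 + 114 days = March 4, 2015.
March 4, 2015 is a listed holiday. The next qualifying day is March 5, 2015.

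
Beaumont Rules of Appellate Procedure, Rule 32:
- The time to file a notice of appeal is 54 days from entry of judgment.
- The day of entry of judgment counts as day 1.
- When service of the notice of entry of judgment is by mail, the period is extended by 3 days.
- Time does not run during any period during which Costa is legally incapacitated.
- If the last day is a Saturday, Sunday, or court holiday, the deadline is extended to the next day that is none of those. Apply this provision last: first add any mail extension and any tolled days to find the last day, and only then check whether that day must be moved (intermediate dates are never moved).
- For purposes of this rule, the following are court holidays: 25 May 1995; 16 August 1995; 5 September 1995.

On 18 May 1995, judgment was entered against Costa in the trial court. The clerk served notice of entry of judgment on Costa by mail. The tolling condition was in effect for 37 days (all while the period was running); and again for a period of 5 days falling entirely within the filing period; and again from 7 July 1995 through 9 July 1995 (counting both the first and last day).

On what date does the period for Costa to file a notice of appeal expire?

August 28, 1995

Counting 18 May 1995 as day 1, day 54 is July 10, 1995.
Service was by mail, adding 3 days: July 10, 1995 + 3 days = July 13, 1995.
Tolling adds 37 days: July 13, 1995 + 37 days = August 19, 1995.
Tolling adds 5 days: August 19, 1995 + 5 days = August 24, 1995.
From July 7, 1995 through July 9, 1995 inclusive is 3 days; tolling adds 3 days: August 24, 1995 + 3 days = August 27, 1995.
August 27, 1995 is Sunday. The next qualifying day is August 28, 1995.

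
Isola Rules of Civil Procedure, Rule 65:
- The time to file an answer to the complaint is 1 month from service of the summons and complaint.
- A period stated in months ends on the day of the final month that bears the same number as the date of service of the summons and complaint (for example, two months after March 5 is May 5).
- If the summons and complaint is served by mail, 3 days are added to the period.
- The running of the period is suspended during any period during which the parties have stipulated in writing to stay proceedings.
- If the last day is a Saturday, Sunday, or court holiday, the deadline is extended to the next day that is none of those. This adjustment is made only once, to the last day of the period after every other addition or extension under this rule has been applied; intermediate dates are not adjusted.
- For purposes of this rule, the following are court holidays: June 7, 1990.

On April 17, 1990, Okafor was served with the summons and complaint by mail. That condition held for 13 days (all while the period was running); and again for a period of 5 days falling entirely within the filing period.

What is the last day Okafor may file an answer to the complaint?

June 8, 1990

1 month after April 17, 1990 is May 17, 1990.
Service was by mail, adding 3 days: May 17, 1990 + 3 days = May 20, 1990.
Tolling adds 13 days: May 20, 1990 + 13 days = June 2, 1990.
Tolling adds 5 days: June 2, 1990 + 5 days = June 7, 1990.
June 7, 1990 is a listed holiday. The next qualifying day is June 8, 1990.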